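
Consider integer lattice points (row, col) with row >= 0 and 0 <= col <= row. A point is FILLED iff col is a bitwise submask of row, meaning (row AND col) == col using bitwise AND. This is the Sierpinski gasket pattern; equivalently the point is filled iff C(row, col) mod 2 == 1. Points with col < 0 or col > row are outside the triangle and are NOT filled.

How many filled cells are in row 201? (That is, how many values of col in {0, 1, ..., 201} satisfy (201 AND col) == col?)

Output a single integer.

201 in binary = 11001001
popcount(201) = number of 1-bits in 11001001 = 4
A col c satisfies (201 AND c) == c iff every set bit of c is also set in 201; each of the 4 set bits of 201 can independently be on or off in c.
count = 2^4 = 16

Answer: 16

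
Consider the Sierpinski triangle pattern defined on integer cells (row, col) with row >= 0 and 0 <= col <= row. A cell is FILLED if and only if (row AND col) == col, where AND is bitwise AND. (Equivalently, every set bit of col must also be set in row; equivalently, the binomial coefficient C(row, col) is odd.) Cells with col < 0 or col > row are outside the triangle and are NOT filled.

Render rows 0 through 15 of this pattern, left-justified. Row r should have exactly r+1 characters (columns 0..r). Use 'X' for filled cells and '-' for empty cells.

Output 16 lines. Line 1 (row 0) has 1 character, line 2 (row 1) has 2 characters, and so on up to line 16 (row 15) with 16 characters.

Answer: X
XX
X-X
XXXX
X---X
XX--XX
X-X-X-X
XXXXXXXX
X-------X
XX------XX
X-X-----X-X
XXXX----XXXX
X---X---X---X
XX--XX--XX--XX
X-X-X-X-X-X-X-X
XXXXXXXXXXXXXXXX

Derivation:
r0=0: X
r1=1: XX
r2=10: X-X
r3=11: XXXX
r4=100: X---X
r5=101: XX--XX
r6=110: X-X-X-X
r7=111: XXXXXXXX
r8=1000: X-------X
r9=1001: XX------XX
r10=1010: X-X-----X-X
r11=1011: XXXX----XXXX
r12=1100: X---X---X---X
r13=1101: XX--XX--XX--XX
r14=1110: X-X-X-X-X-X-X-X
r15=1111: XXXXXXXXXXXXXXXX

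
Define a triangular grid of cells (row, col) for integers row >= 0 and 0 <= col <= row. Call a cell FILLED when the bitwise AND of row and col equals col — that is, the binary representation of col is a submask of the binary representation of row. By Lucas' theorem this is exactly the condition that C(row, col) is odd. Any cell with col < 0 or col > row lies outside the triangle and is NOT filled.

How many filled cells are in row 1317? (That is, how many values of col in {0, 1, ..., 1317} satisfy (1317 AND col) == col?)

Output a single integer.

Answer: 32

Derivation:
1317 in binary = 10100100101
popcount(1317) = number of 1-bits in 10100100101 = 5
A col c satisfies (1317 AND c) == c iff every set bit of c is also set in 1317; each of the 5 set bits of 1317 can independently be on or off in c.
count = 2^5 = 32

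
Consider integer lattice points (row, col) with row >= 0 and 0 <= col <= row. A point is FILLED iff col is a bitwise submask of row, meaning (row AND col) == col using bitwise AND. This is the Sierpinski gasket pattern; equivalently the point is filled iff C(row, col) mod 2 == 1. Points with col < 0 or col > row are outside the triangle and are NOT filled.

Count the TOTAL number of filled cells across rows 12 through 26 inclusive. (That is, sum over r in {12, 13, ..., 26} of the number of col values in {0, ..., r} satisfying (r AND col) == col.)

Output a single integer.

Answer: 110

Derivation:
r12=1100 pc2: +4 =4
r13=1101 pc3: +8 =12
r14=1110 pc3: +8 =20
r15=1111 pc4: +16 =36
r16=10000 pc1: +2 =38
r17=10001 pc2: +4 =42
r18=10010 pc2: +4 =46
r19=10011 pc3: +8 =54
r20=10100 pc2: +4 =58
r21=10101 pc3: +8 =66
r22=10110 pc3: +8 =74
r23=10111 pc4: +16 =90
r24=11000 pc2: +4 =94
r25=11001 pc3: +8 =102
r26=11010 pc3: +8 =110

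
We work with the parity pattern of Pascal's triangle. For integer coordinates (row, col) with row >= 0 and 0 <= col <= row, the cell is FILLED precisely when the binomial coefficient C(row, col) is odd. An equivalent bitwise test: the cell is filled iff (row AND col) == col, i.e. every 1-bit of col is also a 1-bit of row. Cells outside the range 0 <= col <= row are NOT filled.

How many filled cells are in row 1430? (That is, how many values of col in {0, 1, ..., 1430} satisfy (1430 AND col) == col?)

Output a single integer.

Answer: 64

Derivation:
1430 in binary = 10110010110
popcount(1430) = number of 1-bits in 10110010110 = 6
A col c satisfies (1430 AND c) == c iff every set bit of c is also set in 1430; each of the 6 set bits of 1430 can independently be on or off in c.
count = 2^6 = 64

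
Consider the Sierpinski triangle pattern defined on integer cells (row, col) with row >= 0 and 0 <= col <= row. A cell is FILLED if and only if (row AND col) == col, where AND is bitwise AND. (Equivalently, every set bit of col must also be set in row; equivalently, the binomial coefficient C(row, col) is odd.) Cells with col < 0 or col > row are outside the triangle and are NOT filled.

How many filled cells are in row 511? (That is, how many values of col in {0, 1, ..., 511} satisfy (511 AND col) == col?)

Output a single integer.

511 in binary = 111111111
popcount(511) = number of 1-bits in 111111111 = 9
A col c satisfies (511 AND c) == c iff every set bit of c is also set in 511; each of the 9 set bits of 511 can independently be on or off in c.
count = 2^9 = 512

Answer: 512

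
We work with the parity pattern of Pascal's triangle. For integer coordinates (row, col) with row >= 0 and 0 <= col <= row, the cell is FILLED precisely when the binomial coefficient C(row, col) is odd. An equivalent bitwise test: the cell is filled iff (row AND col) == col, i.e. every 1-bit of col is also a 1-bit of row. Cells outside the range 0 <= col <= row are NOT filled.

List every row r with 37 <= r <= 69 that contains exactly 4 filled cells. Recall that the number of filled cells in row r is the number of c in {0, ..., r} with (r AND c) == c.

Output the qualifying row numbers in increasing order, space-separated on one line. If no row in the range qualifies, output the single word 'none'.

Row r has 2^popcount(r) filled cells, so we need popcount(r) = log2(4) = 2.
Scan r = 37..69 and keep those with exactly 2 one-bits:
r=37=100101 popcount=3 -> skip
r=38=100110 popcount=3 -> skip
r=39=100111 popcount=4 -> skip
r=40=101000 popcount=2 -> KEEP
r=41=101001 popcount=3 -> skip
r=42=101010 popcount=3 -> skip
r=43=101011 popcount=4 -> skip
r=44=101100 popcount=3 -> skip
r=45=101101 popcount=4 -> skip
r=46=101110 popcount=4 -> skip
r=47=101111 popcount=5 -> skip
r=48=110000 popcount=2 -> KEEP
r=49=110001 popcount=3 -> skip
r=50=110010 popcount=3 -> skip
r=51=110011 popcount=4 -> skip
r=52=110100 popcount=3 -> skip
r=53=110101 popcount=4 -> skip
r=54=110110 popcount=4 -> skip
r=55=110111 popcount=5 -> skip
r=56=111000 popcount=3 -> skip
r=57=111001 popcount=4 -> skip
r=58=111010 popcount=4 -> skip
r=59=111011 popcount=5 -> skip
r=60=111100 popcount=4 -> skip
r=61=111101 popcount=5 -> skip
r=62=111110 popcount=5 -> skip
r=63=111111 popcount=6 -> skip
r=64=1000000 popcount=1 -> skip
r=65=1000001 popcount=2 -> KEEP
r=66=1000010 popcount=2 -> KEEP
r=67=1000011 popcount=3 -> skip
r=68=1000100 popcount=2 -> KEEP
r=69=1000101 popcount=3 -> skip
Kept rows: 40 48 65 66 68

Answer: 40 48 65 66 68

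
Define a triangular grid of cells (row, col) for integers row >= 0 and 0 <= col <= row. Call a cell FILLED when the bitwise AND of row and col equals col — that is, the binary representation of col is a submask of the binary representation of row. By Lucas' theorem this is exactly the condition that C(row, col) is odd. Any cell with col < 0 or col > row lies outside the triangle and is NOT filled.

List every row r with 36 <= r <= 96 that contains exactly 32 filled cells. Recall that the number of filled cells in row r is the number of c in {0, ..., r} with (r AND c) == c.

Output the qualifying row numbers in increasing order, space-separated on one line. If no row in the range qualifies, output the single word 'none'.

Row r has 2^popcount(r) filled cells, so we need popcount(r) = log2(32) = 5.
Scan r = 36..96 and keep those with exactly 5 one-bits:
r=36=100100 popcount=2 -> skip
r=37=100101 popcount=3 -> skip
r=38=100110 popcount=3 -> skip
r=39=100111 popcount=4 -> skip
r=40=101000 popcount=2 -> skip
r=41=101001 popcount=3 -> skip
r=42=101010 popcount=3 -> skip
r=43=101011 popcount=4 -> skip
r=44=101100 popcount=3 -> skip
r=45=101101 popcount=4 -> skip
r=46=101110 popcount=4 -> skip
r=47=101111 popcount=5 -> KEEP
r=48=110000 popcount=2 -> skip
r=49=110001 popcount=3 -> skip
r=50=110010 popcount=3 -> skip
r=51=110011 popcount=4 -> skip
r=52=110100 popcount=3 -> skip
r=53=110101 popcount=4 -> skip
r=54=110110 popcount=4 -> skip
r=55=110111 popcount=5 -> KEEP
r=56=111000 popcount=3 -> skip
r=57=111001 popcount=4 -> skip
r=58=111010 popcount=4 -> skip
r=59=111011 popcount=5 -> KEEP
r=60=111100 popcount=4 -> skip
r=61=111101 popcount=5 -> KEEP
r=62=111110 popcount=5 -> KEEP
r=63=111111 popcount=6 -> skip
r=64=1000000 popcount=1 -> skip
r=65=1000001 popcount=2 -> skip
r=66=1000010 popcount=2 -> skip
r=67=1000011 popcount=3 -> skip
r=68=1000100 popcount=2 -> skip
r=69=1000101 popcount=3 -> skip
r=70=1000110 popcount=3 -> skip
r=71=1000111 popcount=4 -> skip
r=72=1001000 popcount=2 -> skip
r=73=1001001 popcount=3 -> skip
r=74=1001010 popcount=3 -> skip
r=75=1001011 popcount=4 -> skip
r=76=1001100 popcount=3 -> skip
r=77=1001101 popcount=4 -> skip
r=78=1001110 popcount=4 -> skip
r=79=1001111 popcount=5 -> KEEP
r=80=1010000 popcount=2 -> skip
r=81=1010001 popcount=3 -> skip
r=82=1010010 popcount=3 -> skip
r=83=1010011 popcount=4 -> skip
r=84=1010100 popcount=3 -> skip
r=85=1010101 popcount=4 -> skip
r=86=1010110 popcount=4 -> skip
r=87=1010111 popcount=5 -> KEEP
r=88=1011000 popcount=3 -> skip
r=89=1011001 popcount=4 -> skip
r=90=1011010 popcount=4 -> skip
r=91=1011011 popcount=5 -> KEEP
r=92=1011100 popcount=4 -> skip
r=93=1011101 popcount=5 -> KEEP
r=94=1011110 popcount=5 -> KEEP
r=95=1011111 popcount=6 -> skip
r=96=1100000 popcount=2 -> skip
Kept rows: 47 55 59 61 62 79 87 91 93 94

Answer: 47 55 59 61 62 79 87 91 93 94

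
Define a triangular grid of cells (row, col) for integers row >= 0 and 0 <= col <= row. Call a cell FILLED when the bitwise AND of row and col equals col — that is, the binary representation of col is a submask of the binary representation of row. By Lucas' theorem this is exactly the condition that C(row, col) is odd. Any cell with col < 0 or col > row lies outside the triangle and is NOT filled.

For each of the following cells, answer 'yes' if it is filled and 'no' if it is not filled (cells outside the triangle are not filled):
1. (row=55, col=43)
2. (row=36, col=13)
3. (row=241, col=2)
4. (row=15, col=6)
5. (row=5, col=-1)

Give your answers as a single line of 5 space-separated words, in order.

Answer: no no no yes no

Derivation:
(55,43): row=0b110111, col=0b101011, row AND col = 0b100011 = 35; 35 != 43 -> empty
(36,13): row=0b100100, col=0b1101, row AND col = 0b100 = 4; 4 != 13 -> empty
(241,2): row=0b11110001, col=0b10, row AND col = 0b0 = 0; 0 != 2 -> empty
(15,6): row=0b1111, col=0b110, row AND col = 0b110 = 6; 6 == 6 -> filled
(5,-1): col outside [0, 5] -> not filled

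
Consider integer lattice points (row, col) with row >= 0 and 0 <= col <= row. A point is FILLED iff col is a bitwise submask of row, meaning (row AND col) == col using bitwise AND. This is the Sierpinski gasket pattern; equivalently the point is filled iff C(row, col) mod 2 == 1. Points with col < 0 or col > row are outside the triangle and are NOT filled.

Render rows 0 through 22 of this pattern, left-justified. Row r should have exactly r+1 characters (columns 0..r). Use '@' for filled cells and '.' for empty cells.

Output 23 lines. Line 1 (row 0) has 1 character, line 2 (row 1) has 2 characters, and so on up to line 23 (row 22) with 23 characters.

Answer: @
@@
@.@
@@@@
@...@
@@..@@
@.@.@.@
@@@@@@@@
@.......@
@@......@@
@.@.....@.@
@@@@....@@@@
@...@...@...@
@@..@@..@@..@@
@.@.@.@.@.@.@.@
@@@@@@@@@@@@@@@@
@...............@
@@..............@@
@.@.............@.@
@@@@............@@@@
@...@...........@...@
@@..@@..........@@..@@
@.@.@.@.........@.@.@.@

Derivation:
r0=0: @
r1=1: @@
r2=10: @.@
r3=11: @@@@
r4=100: @...@
r5=101: @@..@@
r6=110: @.@.@.@
r7=111: @@@@@@@@
r8=1000: @.......@
r9=1001: @@......@@
r10=1010: @.@.....@.@
r11=1011: @@@@....@@@@
r12=1100: @...@...@...@
r13=1101: @@..@@..@@..@@
r14=1110: @.@.@.@.@.@.@.@
r15=1111: @@@@@@@@@@@@@@@@
r16=10000: @...............@
r17=10001: @@..............@@
r18=10010: @.@.............@.@
r19=10011: @@@@............@@@@
r20=10100: @...@...........@...@
r21=10101: @@..@@..........@@..@@
r22=10110: @.@.@.@.........@.@.@.@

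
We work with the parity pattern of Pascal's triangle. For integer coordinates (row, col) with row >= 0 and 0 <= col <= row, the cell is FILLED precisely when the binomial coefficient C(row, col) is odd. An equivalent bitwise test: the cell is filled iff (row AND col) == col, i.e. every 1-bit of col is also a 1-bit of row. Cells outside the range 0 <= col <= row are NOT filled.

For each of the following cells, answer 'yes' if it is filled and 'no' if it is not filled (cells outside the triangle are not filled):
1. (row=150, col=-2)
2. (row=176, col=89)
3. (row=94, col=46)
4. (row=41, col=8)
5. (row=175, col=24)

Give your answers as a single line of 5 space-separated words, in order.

Answer: no no no yes no

Derivation:
(150,-2): col outside [0, 150] -> not filled
(176,89): row=0b10110000, col=0b1011001, row AND col = 0b10000 = 16; 16 != 89 -> empty
(94,46): row=0b1011110, col=0b101110, row AND col = 0b1110 = 14; 14 != 46 -> empty
(41,8): row=0b101001, col=0b1000, row AND col = 0b1000 = 8; 8 == 8 -> filled
(175,24): row=0b10101111, col=0b11000, row AND col = 0b1000 = 8; 8 != 24 -> empty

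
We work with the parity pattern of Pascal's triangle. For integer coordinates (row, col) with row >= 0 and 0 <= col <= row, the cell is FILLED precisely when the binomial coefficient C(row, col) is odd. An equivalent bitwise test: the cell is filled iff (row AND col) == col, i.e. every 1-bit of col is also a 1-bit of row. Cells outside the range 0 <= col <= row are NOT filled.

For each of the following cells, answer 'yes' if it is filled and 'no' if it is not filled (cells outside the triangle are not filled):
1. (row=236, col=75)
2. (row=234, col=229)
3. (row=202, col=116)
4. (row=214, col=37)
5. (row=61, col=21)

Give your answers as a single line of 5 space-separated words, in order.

Answer: no no no no yes

Derivation:
(236,75): row=0b11101100, col=0b1001011, row AND col = 0b1001000 = 72; 72 != 75 -> empty
(234,229): row=0b11101010, col=0b11100101, row AND col = 0b11100000 = 224; 224 != 229 -> empty
(202,116): row=0b11001010, col=0b1110100, row AND col = 0b1000000 = 64; 64 != 116 -> empty
(214,37): row=0b11010110, col=0b100101, row AND col = 0b100 = 4; 4 != 37 -> empty
(61,21): row=0b111101, col=0b10101, row AND col = 0b10101 = 21; 21 == 21 -> filled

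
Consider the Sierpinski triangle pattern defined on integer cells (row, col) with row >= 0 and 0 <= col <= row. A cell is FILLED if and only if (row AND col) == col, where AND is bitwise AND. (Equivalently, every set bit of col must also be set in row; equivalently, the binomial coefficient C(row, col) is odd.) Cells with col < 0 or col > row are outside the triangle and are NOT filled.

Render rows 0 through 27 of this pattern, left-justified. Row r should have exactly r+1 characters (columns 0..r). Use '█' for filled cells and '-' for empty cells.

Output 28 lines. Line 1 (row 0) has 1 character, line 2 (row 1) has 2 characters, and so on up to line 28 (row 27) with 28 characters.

Answer: █
██
█-█
████
█---█
██--██
█-█-█-█
████████
█-------█
██------██
█-█-----█-█
████----████
█---█---█---█
██--██--██--██
█-█-█-█-█-█-█-█
████████████████
█---------------█
██--------------██
█-█-------------█-█
████------------████
█---█-----------█---█
██--██----------██--██
█-█-█-█---------█-█-█-█
████████--------████████
█-------█-------█-------█
██------██------██------██
█-█-----█-█-----█-█-----█-█
████----████----████----████

Derivation:
r0=0: █
r1=1: ██
r2=10: █-█
r3=11: ████
r4=100: █---█
r5=101: ██--██
r6=110: █-█-█-█
r7=111: ████████
r8=1000: █-------█
r9=1001: ██------██
r10=1010: █-█-----█-█
r11=1011: ████----████
r12=1100: █---█---█---█
r13=1101: ██--██--██--██
r14=1110: █-█-█-█-█-█-█-█
r15=1111: ████████████████
r16=10000: █---------------█
r17=10001: ██--------------██
r18=10010: █-█-------------█-█
r19=10011: ████------------████
r20=10100: █---█-----------█---█
r21=10101: ██--██----------██--██
r22=10110: █-█-█-█---------█-█-█-█
r23=10111: ████████--------████████
r24=11000: █-------█-------█-------█
r25=11001: ██------██------██------██
r26=11010: █-█-----█-█-----█-█-----█-█
r27=11011: ████----████----████----████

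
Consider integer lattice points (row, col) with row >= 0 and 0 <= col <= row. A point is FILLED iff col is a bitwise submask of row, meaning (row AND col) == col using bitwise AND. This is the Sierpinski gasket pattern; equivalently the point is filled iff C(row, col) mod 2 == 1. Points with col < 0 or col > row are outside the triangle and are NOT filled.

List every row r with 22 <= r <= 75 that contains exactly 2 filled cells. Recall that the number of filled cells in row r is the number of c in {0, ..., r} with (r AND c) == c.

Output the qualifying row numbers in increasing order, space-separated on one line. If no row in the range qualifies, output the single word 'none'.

Row r has 2^popcount(r) filled cells, so we need popcount(r) = log2(2) = 1.
Scan r = 22..75 and keep those with exactly 1 one-bits:
r=22=10110 popcount=3 -> skip
r=23=10111 popcount=4 -> skip
r=24=11000 popcount=2 -> skip
r=25=11001 popcount=3 -> skip
r=26=11010 popcount=3 -> skip
r=27=11011 popcount=4 -> skip
r=28=11100 popcount=3 -> skip
r=29=11101 popcount=4 -> skip
r=30=11110 popcount=4 -> skip
r=31=11111 popcount=5 -> skip
r=32=100000 popcount=1 -> KEEP
r=33=100001 popcount=2 -> skip
r=34=100010 popcount=2 -> skip
r=35=100011 popcount=3 -> skip
r=36=100100 popcount=2 -> skip
r=37=100101 popcount=3 -> skip
r=38=100110 popcount=3 -> skip
r=39=100111 popcount=4 -> skip
r=40=101000 popcount=2 -> skip
r=41=101001 popcount=3 -> skip
r=42=101010 popcount=3 -> skip
r=43=101011 popcount=4 -> skip
r=44=101100 popcount=3 -> skip
r=45=101101 popcount=4 -> skip
r=46=101110 popcount=4 -> skip
r=47=101111 popcount=5 -> skip
r=48=110000 popcount=2 -> skip
r=49=110001 popcount=3 -> skip
r=50=110010 popcount=3 -> skip
r=51=110011 popcount=4 -> skip
r=52=110100 popcount=3 -> skip
r=53=110101 popcount=4 -> skip
r=54=110110 popcount=4 -> skip
r=55=110111 popcount=5 -> skip
r=56=111000 popcount=3 -> skip
r=57=111001 popcount=4 -> skip
r=58=111010 popcount=4 -> skip
r=59=111011 popcount=5 -> skip
r=60=111100 popcount=4 -> skip
r=61=111101 popcount=5 -> skip
r=62=111110 popcount=5 -> skip
r=63=111111 popcount=6 -> skip
r=64=1000000 popcount=1 -> KEEP
r=65=1000001 popcount=2 -> skip
r=66=1000010 popcount=2 -> skip
r=67=1000011 popcount=3 -> skip
r=68=1000100 popcount=2 -> skip
r=69=1000101 popcount=3 -> skip
r=70=1000110 popcount=3 -> skip
r=71=1000111 popcount=4 -> skip
r=72=1001000 popcount=2 -> skip
r=73=1001001 popcount=3 -> skip
r=74=1001010 popcount=3 -> skip
r=75=1001011 popcount=4 -> skip
Kept rows: 32 64

Answer: 32 64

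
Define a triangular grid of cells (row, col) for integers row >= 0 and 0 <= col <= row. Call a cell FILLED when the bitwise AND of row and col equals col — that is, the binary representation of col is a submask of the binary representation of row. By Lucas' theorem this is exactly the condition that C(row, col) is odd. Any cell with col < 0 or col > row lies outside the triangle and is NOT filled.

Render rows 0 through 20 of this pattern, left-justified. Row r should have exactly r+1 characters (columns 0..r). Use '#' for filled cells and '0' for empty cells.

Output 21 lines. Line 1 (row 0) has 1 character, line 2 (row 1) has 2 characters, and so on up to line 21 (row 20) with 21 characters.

r0=0: #
r1=1: ##
r2=10: #0#
r3=11: ####
r4=100: #000#
r5=101: ##00##
r6=110: #0#0#0#
r7=111: ########
r8=1000: #0000000#
r9=1001: ##000000##
r10=1010: #0#00000#0#
r11=1011: ####0000####
r12=1100: #000#000#000#
r13=1101: ##00##00##00##
r14=1110: #0#0#0#0#0#0#0#
r15=1111: ################
r16=10000: #000000000000000#
r17=10001: ##00000000000000##
r18=10010: #0#0000000000000#0#
r19=10011: ####000000000000####
r20=10100: #000#00000000000#000#

Answer: #
##
#0#
####
#000#
##00##
#0#0#0#
########
#0000000#
##000000##
#0#00000#0#
####0000####
#000#000#000#
##00##00##00##
#0#0#0#0#0#0#0#
################
#000000000000000#
##00000000000000##
#0#0000000000000#0#
####000000000000####
#000#00000000000#000#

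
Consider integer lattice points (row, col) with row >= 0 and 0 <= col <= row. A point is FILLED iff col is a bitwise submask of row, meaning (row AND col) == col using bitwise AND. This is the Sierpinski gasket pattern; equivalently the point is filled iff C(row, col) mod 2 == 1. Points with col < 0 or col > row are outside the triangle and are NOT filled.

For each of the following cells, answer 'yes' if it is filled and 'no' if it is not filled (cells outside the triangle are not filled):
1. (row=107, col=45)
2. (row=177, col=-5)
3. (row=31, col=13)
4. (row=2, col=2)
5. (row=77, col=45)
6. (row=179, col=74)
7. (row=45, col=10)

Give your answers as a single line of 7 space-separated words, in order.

(107,45): row=0b1101011, col=0b101101, row AND col = 0b101001 = 41; 41 != 45 -> empty
(177,-5): col outside [0, 177] -> not filled
(31,13): row=0b11111, col=0b1101, row AND col = 0b1101 = 13; 13 == 13 -> filled
(2,2): row=0b10, col=0b10, row AND col = 0b10 = 2; 2 == 2 -> filled
(77,45): row=0b1001101, col=0b101101, row AND col = 0b1101 = 13; 13 != 45 -> empty
(179,74): row=0b10110011, col=0b1001010, row AND col = 0b10 = 2; 2 != 74 -> empty
(45,10): row=0b101101, col=0b1010, row AND col = 0b1000 = 8; 8 != 10 -> empty

Answer: no no yes yes no no no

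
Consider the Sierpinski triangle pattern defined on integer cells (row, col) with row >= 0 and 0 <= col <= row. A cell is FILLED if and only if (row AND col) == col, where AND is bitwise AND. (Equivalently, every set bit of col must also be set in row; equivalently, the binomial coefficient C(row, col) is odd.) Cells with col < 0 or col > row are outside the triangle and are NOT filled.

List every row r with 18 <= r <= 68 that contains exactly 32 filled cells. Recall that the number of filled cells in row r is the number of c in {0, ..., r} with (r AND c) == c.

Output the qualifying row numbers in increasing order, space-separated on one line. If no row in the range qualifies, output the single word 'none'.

Answer: 31 47 55 59 61 62

Derivation:
Row r has 2^popcount(r) filled cells, so we need popcount(r) = log2(32) = 5.
Scan r = 18..68 and keep those with exactly 5 one-bits:
r=18=10010 popcount=2 -> skip
r=19=10011 popcount=3 -> skip
r=20=10100 popcount=2 -> skip
r=21=10101 popcount=3 -> skip
r=22=10110 popcount=3 -> skip
r=23=10111 popcount=4 -> skip
r=24=11000 popcount=2 -> skip
r=25=11001 popcount=3 -> skip
r=26=11010 popcount=3 -> skip
r=27=11011 popcount=4 -> skip
r=28=11100 popcount=3 -> skip
r=29=11101 popcount=4 -> skip
r=30=11110 popcount=4 -> skip
r=31=11111 popcount=5 -> KEEP
r=32=100000 popcount=1 -> skip
r=33=100001 popcount=2 -> skip
r=34=100010 popcount=2 -> skip
r=35=100011 popcount=3 -> skip
r=36=100100 popcount=2 -> skip
r=37=100101 popcount=3 -> skip
r=38=100110 popcount=3 -> skip
r=39=100111 popcount=4 -> skip
r=40=101000 popcount=2 -> skip
r=41=101001 popcount=3 -> skip
r=42=101010 popcount=3 -> skip
r=43=101011 popcount=4 -> skip
r=44=101100 popcount=3 -> skip
r=45=101101 popcount=4 -> skip
r=46=101110 popcount=4 -> skip
r=47=101111 popcount=5 -> KEEP
r=48=110000 popcount=2 -> skip
r=49=110001 popcount=3 -> skip
r=50=110010 popcount=3 -> skip
r=51=110011 popcount=4 -> skip
r=52=110100 popcount=3 -> skip
r=53=110101 popcount=4 -> skip
r=54=110110 popcount=4 -> skip
r=55=110111 popcount=5 -> KEEP
r=56=111000 popcount=3 -> skip
r=57=111001 popcount=4 -> skip
r=58=111010 popcount=4 -> skip
r=59=111011 popcount=5 -> KEEP
r=60=111100 popcount=4 -> skip
r=61=111101 popcount=5 -> KEEP
r=62=111110 popcount=5 -> KEEP
r=63=111111 popcount=6 -> skip
r=64=1000000 popcount=1 -> skip
r=65=1000001 popcount=2 -> skip
r=66=1000010 popcount=2 -> skip
r=67=1000011 popcount=3 -> skip
r=68=1000100 popcount=2 -> skip
Kept rows: 31 47 55 59 61 62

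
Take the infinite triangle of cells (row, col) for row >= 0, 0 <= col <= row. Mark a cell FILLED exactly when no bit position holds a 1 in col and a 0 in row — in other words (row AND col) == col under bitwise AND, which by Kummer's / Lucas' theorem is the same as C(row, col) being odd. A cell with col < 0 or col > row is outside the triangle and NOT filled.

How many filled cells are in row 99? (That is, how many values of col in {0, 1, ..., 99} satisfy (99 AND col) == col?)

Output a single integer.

Answer: 16

Derivation:
99 in binary = 1100011
popcount(99) = number of 1-bits in 1100011 = 4
A col c satisfies (99 AND c) == c iff every set bit of c is also set in 99; each of the 4 set bits of 99 can independently be on or off in c.
count = 2^4 = 16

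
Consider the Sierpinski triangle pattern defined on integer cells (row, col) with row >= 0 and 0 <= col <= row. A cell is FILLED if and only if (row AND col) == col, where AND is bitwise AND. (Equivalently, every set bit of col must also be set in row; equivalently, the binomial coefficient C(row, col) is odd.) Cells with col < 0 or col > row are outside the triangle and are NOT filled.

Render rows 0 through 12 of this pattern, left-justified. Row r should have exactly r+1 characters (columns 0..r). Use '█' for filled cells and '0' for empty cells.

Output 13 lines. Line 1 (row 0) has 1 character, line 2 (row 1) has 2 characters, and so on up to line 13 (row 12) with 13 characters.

r0=0: █
r1=1: ██
r2=10: █0█
r3=11: ████
r4=100: █000█
r5=101: ██00██
r6=110: █0█0█0█
r7=111: ████████
r8=1000: █0000000█
r9=1001: ██000000██
r10=1010: █0█00000█0█
r11=1011: ████0000████
r12=1100: █000█000█000█

Answer: █
██
█0█
████
█000█
██00██
█0█0█0█
████████
█0000000█
██000000██
█0█00000█0█
████0000████
█000█000█000█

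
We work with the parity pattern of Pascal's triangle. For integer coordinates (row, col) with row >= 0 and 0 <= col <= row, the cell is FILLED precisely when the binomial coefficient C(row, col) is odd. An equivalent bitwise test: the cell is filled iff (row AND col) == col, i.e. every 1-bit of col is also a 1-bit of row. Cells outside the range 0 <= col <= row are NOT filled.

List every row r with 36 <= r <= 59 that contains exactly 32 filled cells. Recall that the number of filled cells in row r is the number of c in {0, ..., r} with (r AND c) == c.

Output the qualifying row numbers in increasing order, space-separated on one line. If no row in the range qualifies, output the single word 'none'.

Answer: 47 55 59

Derivation:
Row r has 2^popcount(r) filled cells, so we need popcount(r) = log2(32) = 5.
Scan r = 36..59 and keep those with exactly 5 one-bits:
r=36=100100 popcount=2 -> skip
r=37=100101 popcount=3 -> skip
r=38=100110 popcount=3 -> skip
r=39=100111 popcount=4 -> skip
r=40=101000 popcount=2 -> skip
r=41=101001 popcount=3 -> skip
r=42=101010 popcount=3 -> skip
r=43=101011 popcount=4 -> skip
r=44=101100 popcount=3 -> skip
r=45=101101 popcount=4 -> skip
r=46=101110 popcount=4 -> skip
r=47=101111 popcount=5 -> KEEP
r=48=110000 popcount=2 -> skip
r=49=110001 popcount=3 -> skip
r=50=110010 popcount=3 -> skip
r=51=110011 popcount=4 -> skip
r=52=110100 popcount=3 -> skip
r=53=110101 popcount=4 -> skip
r=54=110110 popcount=4 -> skip
r=55=110111 popcount=5 -> KEEP
r=56=111000 popcount=3 -> skip
r=57=111001 popcount=4 -> skip
r=58=111010 popcount=4 -> skip
r=59=111011 popcount=5 -> KEEP
Kept rows: 47 55 59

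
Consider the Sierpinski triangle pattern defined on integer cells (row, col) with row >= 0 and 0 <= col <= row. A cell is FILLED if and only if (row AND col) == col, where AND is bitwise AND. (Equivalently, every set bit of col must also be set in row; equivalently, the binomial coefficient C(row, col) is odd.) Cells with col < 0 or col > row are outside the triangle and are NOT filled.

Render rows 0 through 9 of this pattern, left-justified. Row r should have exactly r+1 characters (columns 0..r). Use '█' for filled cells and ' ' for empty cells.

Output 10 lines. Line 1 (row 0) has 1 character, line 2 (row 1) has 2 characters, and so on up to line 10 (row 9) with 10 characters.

r0=0: █
r1=1: ██
r2=10: █ █
r3=11: ████
r4=100: █   █
r5=101: ██  ██
r6=110: █ █ █ █
r7=111: ████████
r8=1000: █       █
r9=1001: ██      ██

Answer: █
██
█ █
████
█   █
██  ██
█ █ █ █
████████
█       █
██      ██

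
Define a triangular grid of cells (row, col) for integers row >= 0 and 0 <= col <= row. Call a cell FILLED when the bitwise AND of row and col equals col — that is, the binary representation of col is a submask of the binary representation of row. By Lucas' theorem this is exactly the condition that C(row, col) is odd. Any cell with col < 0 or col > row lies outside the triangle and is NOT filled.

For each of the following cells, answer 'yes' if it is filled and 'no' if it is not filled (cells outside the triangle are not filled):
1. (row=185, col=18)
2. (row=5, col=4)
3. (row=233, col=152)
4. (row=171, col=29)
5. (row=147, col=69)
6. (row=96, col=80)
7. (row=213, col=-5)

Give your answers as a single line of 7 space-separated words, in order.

(185,18): row=0b10111001, col=0b10010, row AND col = 0b10000 = 16; 16 != 18 -> empty
(5,4): row=0b101, col=0b100, row AND col = 0b100 = 4; 4 == 4 -> filled
(233,152): row=0b11101001, col=0b10011000, row AND col = 0b10001000 = 136; 136 != 152 -> empty
(171,29): row=0b10101011, col=0b11101, row AND col = 0b1001 = 9; 9 != 29 -> empty
(147,69): row=0b10010011, col=0b1000101, row AND col = 0b1 = 1; 1 != 69 -> empty
(96,80): row=0b1100000, col=0b1010000, row AND col = 0b1000000 = 64; 64 != 80 -> empty
(213,-5): col outside [0, 213] -> not filled

Answer: no yes no no no no no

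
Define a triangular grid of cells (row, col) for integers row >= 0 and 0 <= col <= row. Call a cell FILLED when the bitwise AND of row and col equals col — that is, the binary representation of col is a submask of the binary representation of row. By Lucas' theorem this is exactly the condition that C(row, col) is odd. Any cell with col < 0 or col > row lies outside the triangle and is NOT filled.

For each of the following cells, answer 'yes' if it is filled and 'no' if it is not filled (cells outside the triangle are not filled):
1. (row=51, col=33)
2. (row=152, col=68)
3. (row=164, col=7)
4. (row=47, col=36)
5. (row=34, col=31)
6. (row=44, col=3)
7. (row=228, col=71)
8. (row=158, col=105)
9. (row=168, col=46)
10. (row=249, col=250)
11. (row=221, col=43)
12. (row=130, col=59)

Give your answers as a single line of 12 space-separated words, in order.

(51,33): row=0b110011, col=0b100001, row AND col = 0b100001 = 33; 33 == 33 -> filled
(152,68): row=0b10011000, col=0b1000100, row AND col = 0b0 = 0; 0 != 68 -> empty
(164,7): row=0b10100100, col=0b111, row AND col = 0b100 = 4; 4 != 7 -> empty
(47,36): row=0b101111, col=0b100100, row AND col = 0b100100 = 36; 36 == 36 -> filled
(34,31): row=0b100010, col=0b11111, row AND col = 0b10 = 2; 2 != 31 -> empty
(44,3): row=0b101100, col=0b11, row AND col = 0b0 = 0; 0 != 3 -> empty
(228,71): row=0b11100100, col=0b1000111, row AND col = 0b1000100 = 68; 68 != 71 -> empty
(158,105): row=0b10011110, col=0b1101001, row AND col = 0b1000 = 8; 8 != 105 -> empty
(168,46): row=0b10101000, col=0b101110, row AND col = 0b101000 = 40; 40 != 46 -> empty
(249,250): col outside [0, 249] -> not filled
(221,43): row=0b11011101, col=0b101011, row AND col = 0b1001 = 9; 9 != 43 -> empty
(130,59): row=0b10000010, col=0b111011, row AND col = 0b10 = 2; 2 != 59 -> empty

Answer: yes no no yes no no no no no no no no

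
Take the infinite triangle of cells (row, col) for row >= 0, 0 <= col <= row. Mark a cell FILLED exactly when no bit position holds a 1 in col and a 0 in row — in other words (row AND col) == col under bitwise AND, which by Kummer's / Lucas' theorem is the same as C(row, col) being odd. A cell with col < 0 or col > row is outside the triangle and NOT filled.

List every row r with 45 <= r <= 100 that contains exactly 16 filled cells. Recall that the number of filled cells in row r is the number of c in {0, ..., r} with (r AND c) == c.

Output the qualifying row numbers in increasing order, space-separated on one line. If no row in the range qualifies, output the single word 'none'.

Row r has 2^popcount(r) filled cells, so we need popcount(r) = log2(16) = 4.
Scan r = 45..100 and keep those with exactly 4 one-bits:
r=45=101101 popcount=4 -> KEEP
r=46=101110 popcount=4 -> KEEP
r=47=101111 popcount=5 -> skip
r=48=110000 popcount=2 -> skip
r=49=110001 popcount=3 -> skip
r=50=110010 popcount=3 -> skip
r=51=110011 popcount=4 -> KEEP
r=52=110100 popcount=3 -> skip
r=53=110101 popcount=4 -> KEEP
r=54=110110 popcount=4 -> KEEP
r=55=110111 popcount=5 -> skip
r=56=111000 popcount=3 -> skip
r=57=111001 popcount=4 -> KEEP
r=58=111010 popcount=4 -> KEEP
r=59=111011 popcount=5 -> skip
r=60=111100 popcount=4 -> KEEP
r=61=111101 popcount=5 -> skip
r=62=111110 popcount=5 -> skip
r=63=111111 popcount=6 -> skip
r=64=1000000 popcount=1 -> skip
r=65=1000001 popcount=2 -> skip
r=66=1000010 popcount=2 -> skip
r=67=1000011 popcount=3 -> skip
r=68=1000100 popcount=2 -> skip
r=69=1000101 popcount=3 -> skip
r=70=1000110 popcount=3 -> skip
r=71=1000111 popcount=4 -> KEEP
r=72=1001000 popcount=2 -> skip
r=73=1001001 popcount=3 -> skip
r=74=1001010 popcount=3 -> skip
r=75=1001011 popcount=4 -> KEEP
r=76=1001100 popcount=3 -> skip
r=77=1001101 popcount=4 -> KEEP
r=78=1001110 popcount=4 -> KEEP
r=79=1001111 popcount=5 -> skip
r=80=1010000 popcount=2 -> skip
r=81=1010001 popcount=3 -> skip
r=82=1010010 popcount=3 -> skip
r=83=1010011 popcount=4 -> KEEP
r=84=1010100 popcount=3 -> skip
r=85=1010101 popcount=4 -> KEEP
r=86=1010110 popcount=4 -> KEEP
r=87=1010111 popcount=5 -> skip
r=88=1011000 popcount=3 -> skip
r=89=1011001 popcount=4 -> KEEP
r=90=1011010 popcount=4 -> KEEP
r=91=1011011 popcount=5 -> skip
r=92=1011100 popcount=4 -> KEEP
r=93=1011101 popcount=5 -> skip
r=94=1011110 popcount=5 -> skip
r=95=1011111 popcount=6 -> skip
r=96=1100000 popcount=2 -> skip
r=97=1100001 popcount=3 -> skip
r=98=1100010 popcount=3 -> skip
r=99=1100011 popcount=4 -> KEEP
r=100=1100100 popcount=3 -> skip
Kept rows: 45 46 51 53 54 57 58 60 71 75 77 78 83 85 86 89 90 92 99

Answer: 45 46 51 53 54 57 58 60 71 75 77 78 83 85 86 89 90 92 99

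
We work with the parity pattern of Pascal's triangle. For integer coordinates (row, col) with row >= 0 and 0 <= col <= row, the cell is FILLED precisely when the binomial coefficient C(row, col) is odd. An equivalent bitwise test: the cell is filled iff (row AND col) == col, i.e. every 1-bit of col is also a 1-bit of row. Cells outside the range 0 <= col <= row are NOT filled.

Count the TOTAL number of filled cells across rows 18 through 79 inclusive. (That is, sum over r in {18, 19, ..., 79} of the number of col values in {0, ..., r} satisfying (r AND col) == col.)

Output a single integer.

r18=10010 pc2: +4 =4
r19=10011 pc3: +8 =12
r20=10100 pc2: +4 =16
r21=10101 pc3: +8 =24
r22=10110 pc3: +8 =32
r23=10111 pc4: +16 =48
r24=11000 pc2: +4 =52
r25=11001 pc3: +8 =60
r26=11010 pc3: +8 =68
r27=11011 pc4: +16 =84
r28=11100 pc3: +8 =92
r29=11101 pc4: +16 =108
r30=11110 pc4: +16 =124
r31=11111 pc5: +32 =156
r32=100000 pc1: +2 =158
r33=100001 pc2: +4 =162
r34=100010 pc2: +4 =166
r35=100011 pc3: +8 =174
r36=100100 pc2: +4 =178
r37=100101 pc3: +8 =186
r38=100110 pc3: +8 =194
r39=100111 pc4: +16 =210
r40=101000 pc2: +4 =214
r41=101001 pc3: +8 =222
r42=101010 pc3: +8 =230
r43=101011 pc4: +16 =246
r44=101100 pc3: +8 =254
r45=101101 pc4: +16 =270
r46=101110 pc4: +16 =286
r47=101111 pc5: +32 =318
r48=110000 pc2: +4 =322
r49=110001 pc3: +8 =330
r50=110010 pc3: +8 =338
r51=110011 pc4: +16 =354
r52=110100 pc3: +8 =362
r53=110101 pc4: +16 =378
r54=110110 pc4: +16 =394
r55=110111 pc5: +32 =426
r56=111000 pc3: +8 =434
r57=111001 pc4: +16 =450
r58=111010 pc4: +16 =466
r59=111011 pc5: +32 =498
r60=111100 pc4: +16 =514
r61=111101 pc5: +32 =546
r62=111110 pc5: +32 =578
r63=111111 pc6: +64 =642
r64=1000000 pc1: +2 =644
r65=1000001 pc2: +4 =648
r66=1000010 pc2: +4 =652
r67=1000011 pc3: +8 =660
r68=1000100 pc2: +4 =664
r69=1000101 pc3: +8 =672
r70=1000110 pc3: +8 =680
r71=1000111 pc4: +16 =696
r72=1001000 pc2: +4 =700
r73=1001001 pc3: +8 =708
r74=1001010 pc3: +8 =716
r75=1001011 pc4: +16 =732
r76=1001100 pc3: +8 =740
r77=1001101 pc4: +16 =756
r78=1001110 pc4: +16 =772
r79=1001111 pc5: +32 =804

Answer: 804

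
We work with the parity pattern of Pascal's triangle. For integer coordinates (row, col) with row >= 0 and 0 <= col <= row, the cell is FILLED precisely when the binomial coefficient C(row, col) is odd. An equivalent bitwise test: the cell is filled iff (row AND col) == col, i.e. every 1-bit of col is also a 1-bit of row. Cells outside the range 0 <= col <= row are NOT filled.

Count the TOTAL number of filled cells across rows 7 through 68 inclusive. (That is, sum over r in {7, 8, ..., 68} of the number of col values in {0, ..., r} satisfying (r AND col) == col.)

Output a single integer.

Answer: 732

Derivation:
r7=111 pc3: +8 =8
r8=1000 pc1: +2 =10
r9=1001 pc2: +4 =14
r10=1010 pc2: +4 =18
r11=1011 pc3: +8 =26
r12=1100 pc2: +4 =30
r13=1101 pc3: +8 =38
r14=1110 pc3: +8 =46
r15=1111 pc4: +16 =62
r16=10000 pc1: +2 =64
r17=10001 pc2: +4 =68
r18=10010 pc2: +4 =72
r19=10011 pc3: +8 =80
r20=10100 pc2: +4 =84
r21=10101 pc3: +8 =92
r22=10110 pc3: +8 =100
r23=10111 pc4: +16 =116
r24=11000 pc2: +4 =120
r25=11001 pc3: +8 =128
r26=11010 pc3: +8 =136
r27=11011 pc4: +16 =152
r28=11100 pc3: +8 =160
r29=11101 pc4: +16 =176
r30=11110 pc4: +16 =192
r31=11111 pc5: +32 =224
r32=100000 pc1: +2 =226
r33=100001 pc2: +4 =230
r34=100010 pc2: +4 =234
r35=100011 pc3: +8 =242
r36=100100 pc2: +4 =246
r37=100101 pc3: +8 =254
r38=100110 pc3: +8 =262
r39=100111 pc4: +16 =278
r40=101000 pc2: +4 =282
r41=101001 pc3: +8 =290
r42=101010 pc3: +8 =298
r43=101011 pc4: +16 =314
r44=101100 pc3: +8 =322
r45=101101 pc4: +16 =338
r46=101110 pc4: +16 =354
r47=101111 pc5: +32 =386
r48=110000 pc2: +4 =390
r49=110001 pc3: +8 =398
r50=110010 pc3: +8 =406
r51=110011 pc4: +16 =422
r52=110100 pc3: +8 =430
r53=110101 pc4: +16 =446
r54=110110 pc4: +16 =462
r55=110111 pc5: +32 =494
r56=111000 pc3: +8 =502
r57=111001 pc4: +16 =518
r58=111010 pc4: +16 =534
r59=111011 pc5: +32 =566
r60=111100 pc4: +16 =582
r61=111101 pc5: +32 =614
r62=111110 pc5: +32 =646
r63=111111 pc6: +64 =710
r64=1000000 pc1: +2 =712
r65=1000001 pc2: +4 =716
r66=1000010 pc2: +4 =720
r67=1000011 pc3: +8 =728
r68=1000100 pc2: +4 =732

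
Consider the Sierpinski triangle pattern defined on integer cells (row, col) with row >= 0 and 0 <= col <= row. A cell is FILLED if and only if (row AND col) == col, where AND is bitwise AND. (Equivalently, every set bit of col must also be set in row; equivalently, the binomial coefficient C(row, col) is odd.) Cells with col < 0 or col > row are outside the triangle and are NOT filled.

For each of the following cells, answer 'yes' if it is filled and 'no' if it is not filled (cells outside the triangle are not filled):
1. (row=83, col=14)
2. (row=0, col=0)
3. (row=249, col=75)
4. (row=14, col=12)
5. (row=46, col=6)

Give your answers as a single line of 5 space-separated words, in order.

Answer: no yes no yes yes

Derivation:
(83,14): row=0b1010011, col=0b1110, row AND col = 0b10 = 2; 2 != 14 -> empty
(0,0): row=0b0, col=0b0, row AND col = 0b0 = 0; 0 == 0 -> filled
(249,75): row=0b11111001, col=0b1001011, row AND col = 0b1001001 = 73; 73 != 75 -> empty
(14,12): row=0b1110, col=0b1100, row AND col = 0b1100 = 12; 12 == 12 -> filled
(46,6): row=0b101110, col=0b110, row AND col = 0b110 = 6; 6 == 6 -> filled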